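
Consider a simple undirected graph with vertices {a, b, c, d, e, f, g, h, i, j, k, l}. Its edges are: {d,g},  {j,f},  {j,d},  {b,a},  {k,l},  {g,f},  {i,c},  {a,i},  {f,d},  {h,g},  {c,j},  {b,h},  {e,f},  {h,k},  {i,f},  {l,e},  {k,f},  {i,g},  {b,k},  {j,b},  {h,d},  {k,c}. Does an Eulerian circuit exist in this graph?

Degrees: a:2, b:4, c:3, d:4, e:2, f:6, g:4, h:4, i:4, j:4, k:5, l:2
Vertices with odd degree: c, k. An Eulerian circuit requires all degrees even.

No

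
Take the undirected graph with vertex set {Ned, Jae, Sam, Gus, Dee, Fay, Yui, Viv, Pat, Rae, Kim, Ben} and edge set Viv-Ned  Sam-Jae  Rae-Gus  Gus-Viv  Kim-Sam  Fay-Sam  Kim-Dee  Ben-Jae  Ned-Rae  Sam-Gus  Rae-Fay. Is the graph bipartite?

Yes

A valid 2-coloring puts {Sam, Dee, Yui, Viv, Pat, Rae, Ben} on one side and {Ned, Jae, Gus, Fay, Kim} on the other; every edge crosses between the two sides.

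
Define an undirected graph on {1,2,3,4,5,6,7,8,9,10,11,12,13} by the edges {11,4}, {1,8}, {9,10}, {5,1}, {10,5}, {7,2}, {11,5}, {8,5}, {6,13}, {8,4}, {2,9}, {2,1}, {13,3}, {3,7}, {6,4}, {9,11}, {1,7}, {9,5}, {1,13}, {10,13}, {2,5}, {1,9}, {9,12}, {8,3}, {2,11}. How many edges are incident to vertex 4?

Neighbors of 4: 6, 8, 11.

3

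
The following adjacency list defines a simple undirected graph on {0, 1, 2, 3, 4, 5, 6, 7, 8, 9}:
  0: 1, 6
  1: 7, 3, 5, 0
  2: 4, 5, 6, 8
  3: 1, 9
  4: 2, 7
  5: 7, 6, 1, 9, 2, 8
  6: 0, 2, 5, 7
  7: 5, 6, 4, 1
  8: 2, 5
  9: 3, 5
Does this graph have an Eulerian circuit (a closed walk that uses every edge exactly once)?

Degrees: 0:2, 1:4, 2:4, 3:2, 4:2, 5:6, 6:4, 7:4, 8:2, 9:2
Every vertex has even degree and the edges form a single connected piece, so an Eulerian circuit exists.

Yes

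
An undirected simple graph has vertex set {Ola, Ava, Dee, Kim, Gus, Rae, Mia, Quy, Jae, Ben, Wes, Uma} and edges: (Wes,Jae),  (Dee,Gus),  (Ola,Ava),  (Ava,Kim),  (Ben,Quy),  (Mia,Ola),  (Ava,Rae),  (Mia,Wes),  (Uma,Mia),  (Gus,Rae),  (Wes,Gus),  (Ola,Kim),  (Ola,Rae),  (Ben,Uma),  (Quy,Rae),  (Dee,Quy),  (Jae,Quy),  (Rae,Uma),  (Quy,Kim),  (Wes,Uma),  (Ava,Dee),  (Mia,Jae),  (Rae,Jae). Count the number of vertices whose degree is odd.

4

Degrees: Ola:4, Ava:4, Dee:3, Kim:3, Gus:3, Rae:6, Mia:4, Quy:5, Jae:4, Ben:2, Wes:4, Uma:4
Odd-degree vertices: Dee, Kim, Gus, Quy.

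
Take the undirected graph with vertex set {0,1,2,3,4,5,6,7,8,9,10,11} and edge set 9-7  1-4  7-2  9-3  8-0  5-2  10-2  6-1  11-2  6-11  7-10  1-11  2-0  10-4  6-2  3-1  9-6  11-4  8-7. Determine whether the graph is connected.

Starting from 0 and exploring outward reaches every vertex (0, 2, 8, 6, 7, 5, 10, 11, 9, 1, 4, 3); the graph is connected.

Yes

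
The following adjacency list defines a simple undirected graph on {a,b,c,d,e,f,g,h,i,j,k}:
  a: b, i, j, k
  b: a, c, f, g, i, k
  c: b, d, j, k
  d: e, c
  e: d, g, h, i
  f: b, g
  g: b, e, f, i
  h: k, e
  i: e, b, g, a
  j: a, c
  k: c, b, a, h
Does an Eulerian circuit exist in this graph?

Yes

Degrees: a:4, b:6, c:4, d:2, e:4, f:2, g:4, h:2, i:4, j:2, k:4
All degrees are even and the non-isolated vertices are connected — an Eulerian circuit exists.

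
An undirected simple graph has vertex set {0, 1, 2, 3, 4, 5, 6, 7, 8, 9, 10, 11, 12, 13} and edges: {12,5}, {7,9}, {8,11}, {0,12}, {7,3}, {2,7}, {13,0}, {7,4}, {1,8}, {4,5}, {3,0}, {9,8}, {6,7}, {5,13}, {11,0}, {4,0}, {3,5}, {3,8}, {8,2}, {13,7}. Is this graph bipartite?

A valid 2-coloring puts {1, 2, 3, 4, 6, 9, 10, 11, 12, 13} on one side and {0, 5, 7, 8} on the other; every edge crosses between the two sides.

Yes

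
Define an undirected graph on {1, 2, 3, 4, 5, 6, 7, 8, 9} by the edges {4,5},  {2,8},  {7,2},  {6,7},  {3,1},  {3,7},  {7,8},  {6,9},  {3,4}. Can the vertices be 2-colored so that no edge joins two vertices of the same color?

No

The cycle 8-2-7-8 has length 3, which is odd, so the graph is not bipartite.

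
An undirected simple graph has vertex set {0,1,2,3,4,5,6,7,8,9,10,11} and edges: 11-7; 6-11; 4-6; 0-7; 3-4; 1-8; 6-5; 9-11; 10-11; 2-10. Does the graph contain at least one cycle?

No

|V| = 12, |E| = 10, number of components = 2.
Since 10 = 12 - 2, the graph is a forest and contains no cycle.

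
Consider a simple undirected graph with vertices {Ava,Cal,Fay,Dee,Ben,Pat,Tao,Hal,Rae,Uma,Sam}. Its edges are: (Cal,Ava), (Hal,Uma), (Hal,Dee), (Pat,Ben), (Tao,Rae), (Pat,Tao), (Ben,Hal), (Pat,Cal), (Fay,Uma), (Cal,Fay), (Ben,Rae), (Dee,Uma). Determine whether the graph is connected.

No

Component: {Sam}
Component: {Ava, Cal, Fay, Dee, Ben, Pat, Tao, Hal, Rae, Uma}
No edge joins these 2 groups, so the graph is disconnected.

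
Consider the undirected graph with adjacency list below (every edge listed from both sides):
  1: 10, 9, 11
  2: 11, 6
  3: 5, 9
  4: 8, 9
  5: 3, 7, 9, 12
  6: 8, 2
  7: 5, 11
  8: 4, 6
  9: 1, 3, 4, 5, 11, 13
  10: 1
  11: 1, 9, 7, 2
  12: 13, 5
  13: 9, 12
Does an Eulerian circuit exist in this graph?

Degrees: 1:3, 2:2, 3:2, 4:2, 5:4, 6:2, 7:2, 8:2, 9:6, 10:1, 11:4, 12:2, 13:2
Vertices with odd degree: 1, 10. An Eulerian circuit requires all degrees even.

No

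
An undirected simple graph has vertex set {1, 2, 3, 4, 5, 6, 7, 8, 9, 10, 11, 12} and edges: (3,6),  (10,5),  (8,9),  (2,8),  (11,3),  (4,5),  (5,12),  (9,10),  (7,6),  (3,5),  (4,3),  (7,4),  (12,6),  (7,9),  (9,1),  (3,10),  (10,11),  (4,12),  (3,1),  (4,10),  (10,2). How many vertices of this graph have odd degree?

4

Degrees: 1:2, 2:2, 3:6, 4:5, 5:4, 6:3, 7:3, 8:2, 9:4, 10:6, 11:2, 12:3
Odd-degree vertices: 4, 6, 7, 12.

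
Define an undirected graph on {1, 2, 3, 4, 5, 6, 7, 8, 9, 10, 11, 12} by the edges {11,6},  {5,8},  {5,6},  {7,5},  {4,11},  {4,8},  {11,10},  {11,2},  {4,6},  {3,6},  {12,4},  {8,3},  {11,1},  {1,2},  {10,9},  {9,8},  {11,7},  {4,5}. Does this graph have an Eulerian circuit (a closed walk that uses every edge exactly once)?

Degrees: 1:2, 2:2, 3:2, 4:5, 5:4, 6:4, 7:2, 8:4, 9:2, 10:2, 11:6, 12:1
4, 12 have odd degree; an Eulerian circuit needs every degree to be even, so none exists.

No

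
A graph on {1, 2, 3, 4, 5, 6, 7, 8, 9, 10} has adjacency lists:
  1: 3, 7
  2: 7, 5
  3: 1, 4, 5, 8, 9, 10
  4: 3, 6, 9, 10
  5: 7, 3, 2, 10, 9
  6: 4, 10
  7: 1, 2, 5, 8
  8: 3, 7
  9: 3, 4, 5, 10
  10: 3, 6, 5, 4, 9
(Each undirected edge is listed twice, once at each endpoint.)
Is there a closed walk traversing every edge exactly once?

No

Degrees: 1:2, 2:2, 3:6, 4:4, 5:5, 6:2, 7:4, 8:2, 9:4, 10:5
Vertices with odd degree: 5, 10. An Eulerian circuit requires all degrees even.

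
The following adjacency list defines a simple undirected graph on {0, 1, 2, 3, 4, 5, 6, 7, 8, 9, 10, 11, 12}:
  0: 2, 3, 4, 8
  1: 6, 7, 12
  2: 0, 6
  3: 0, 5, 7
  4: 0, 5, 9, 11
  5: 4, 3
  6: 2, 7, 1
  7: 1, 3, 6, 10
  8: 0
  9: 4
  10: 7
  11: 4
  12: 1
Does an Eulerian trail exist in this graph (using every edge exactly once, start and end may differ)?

Degrees: 0:4, 1:3, 2:2, 3:3, 4:4, 5:2, 6:3, 7:4, 8:1, 9:1, 10:1, 11:1, 12:1
Odd-degree vertices: 1, 3, 6, 8, 9, 10, 11, 12 (8 total).
An Eulerian trail requires 0 or 2 odd-degree vertices; here there are 8.

No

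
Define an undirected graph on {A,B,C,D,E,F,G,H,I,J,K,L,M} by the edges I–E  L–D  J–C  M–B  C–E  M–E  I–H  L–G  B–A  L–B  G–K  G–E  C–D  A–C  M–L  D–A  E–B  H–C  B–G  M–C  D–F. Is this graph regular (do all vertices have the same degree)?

No

Degrees: A:3, B:5, C:6, D:4, E:5, F:1, G:4, H:2, I:2, J:1, K:1, L:4, M:4
Vertex F has degree 1 while C has degree 6, so the graph is not regular.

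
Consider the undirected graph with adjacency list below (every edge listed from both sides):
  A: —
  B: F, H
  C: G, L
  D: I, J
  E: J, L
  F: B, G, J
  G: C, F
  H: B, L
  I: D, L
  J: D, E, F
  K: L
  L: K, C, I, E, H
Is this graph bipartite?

No

I-D-J-E-L-I is an odd cycle (length 5), and a bipartite graph can contain only even cycles.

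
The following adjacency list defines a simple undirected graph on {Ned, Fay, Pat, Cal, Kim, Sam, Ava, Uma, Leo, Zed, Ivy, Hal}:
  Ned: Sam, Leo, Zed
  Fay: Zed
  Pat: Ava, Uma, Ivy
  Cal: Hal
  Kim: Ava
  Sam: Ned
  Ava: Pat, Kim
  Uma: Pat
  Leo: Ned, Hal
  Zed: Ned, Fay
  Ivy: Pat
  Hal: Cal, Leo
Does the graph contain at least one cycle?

The graph has 12 vertices, 10 edges, and 2 connected components.
Since 10 = 12 - 2, the graph is a forest and contains no cycle.

No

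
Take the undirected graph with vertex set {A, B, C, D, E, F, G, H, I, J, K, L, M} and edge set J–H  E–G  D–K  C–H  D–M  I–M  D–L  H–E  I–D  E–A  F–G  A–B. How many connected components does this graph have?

2

Component: {D, I, K, L, M}
Component: {A, B, C, E, F, G, H, J}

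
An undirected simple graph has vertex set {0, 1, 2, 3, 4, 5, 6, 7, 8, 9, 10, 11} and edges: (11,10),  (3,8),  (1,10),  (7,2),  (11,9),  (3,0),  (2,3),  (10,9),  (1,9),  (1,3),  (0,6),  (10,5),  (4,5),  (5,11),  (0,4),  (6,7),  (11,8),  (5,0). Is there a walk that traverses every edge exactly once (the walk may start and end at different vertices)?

Yes

Degrees: 0:4, 1:3, 2:2, 3:4, 4:2, 5:4, 6:2, 7:2, 8:2, 9:3, 10:4, 11:4
Odd-degree vertices: 1, 9 (2 total).
The non-isolated vertices are connected and exactly 2 have odd degree, so an Eulerian trail exists (from 1 to 9).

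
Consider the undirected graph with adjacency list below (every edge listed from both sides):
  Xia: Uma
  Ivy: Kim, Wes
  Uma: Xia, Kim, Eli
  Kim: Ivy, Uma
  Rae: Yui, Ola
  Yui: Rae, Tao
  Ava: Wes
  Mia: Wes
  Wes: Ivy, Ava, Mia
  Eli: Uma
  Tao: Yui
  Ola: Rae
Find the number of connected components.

Component: {Rae, Yui, Tao, Ola}
Component: {Xia, Ivy, Uma, Kim, Ava, Mia, Wes, Eli}

2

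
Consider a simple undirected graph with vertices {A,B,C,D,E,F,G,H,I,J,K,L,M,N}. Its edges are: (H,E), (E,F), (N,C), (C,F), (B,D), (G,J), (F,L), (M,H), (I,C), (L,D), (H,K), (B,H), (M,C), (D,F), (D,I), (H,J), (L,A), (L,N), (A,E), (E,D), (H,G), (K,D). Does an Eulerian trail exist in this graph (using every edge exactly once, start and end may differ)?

Yes

Degrees: A:2, B:2, C:4, D:6, E:4, F:4, G:2, H:6, I:2, J:2, K:2, L:4, M:2, N:2
Odd-degree vertices: none (0 total).
With 0 odd-degree vertices and all edges in one connected piece, an Eulerian trail exists.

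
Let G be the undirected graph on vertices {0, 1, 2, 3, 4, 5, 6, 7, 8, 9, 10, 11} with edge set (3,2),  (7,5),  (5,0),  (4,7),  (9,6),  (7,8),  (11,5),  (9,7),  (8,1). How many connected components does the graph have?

Component: {10}
Component: {2, 3}
Component: {0, 1, 4, 5, 6, 7, 8, 9, 11}

3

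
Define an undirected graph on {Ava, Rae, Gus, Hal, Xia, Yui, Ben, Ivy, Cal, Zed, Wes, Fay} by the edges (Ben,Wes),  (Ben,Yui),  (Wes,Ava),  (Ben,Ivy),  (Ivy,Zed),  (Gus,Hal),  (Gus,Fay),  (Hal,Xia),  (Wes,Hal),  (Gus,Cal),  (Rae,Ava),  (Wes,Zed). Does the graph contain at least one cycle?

Yes

The graph has 12 vertices, 12 edges, and 1 connected component.
One cycle is Wes-Zed-Ivy-Ben-Wes.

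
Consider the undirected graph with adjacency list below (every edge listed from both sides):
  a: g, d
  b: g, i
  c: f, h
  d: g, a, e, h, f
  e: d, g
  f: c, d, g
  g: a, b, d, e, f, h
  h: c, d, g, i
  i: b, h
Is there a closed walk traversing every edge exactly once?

Degrees: a:2, b:2, c:2, d:5, e:2, f:3, g:6, h:4, i:2
Vertices with odd degree: d, f. An Eulerian circuit requires all degrees even.

No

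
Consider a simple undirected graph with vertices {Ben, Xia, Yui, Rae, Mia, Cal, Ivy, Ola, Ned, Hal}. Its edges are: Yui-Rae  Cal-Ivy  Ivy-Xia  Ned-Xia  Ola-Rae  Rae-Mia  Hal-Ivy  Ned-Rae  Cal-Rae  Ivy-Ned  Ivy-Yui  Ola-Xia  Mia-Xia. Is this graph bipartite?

The cycle Ned-Xia-Ivy-Ned has length 3, which is odd, so the graph is not bipartite.

No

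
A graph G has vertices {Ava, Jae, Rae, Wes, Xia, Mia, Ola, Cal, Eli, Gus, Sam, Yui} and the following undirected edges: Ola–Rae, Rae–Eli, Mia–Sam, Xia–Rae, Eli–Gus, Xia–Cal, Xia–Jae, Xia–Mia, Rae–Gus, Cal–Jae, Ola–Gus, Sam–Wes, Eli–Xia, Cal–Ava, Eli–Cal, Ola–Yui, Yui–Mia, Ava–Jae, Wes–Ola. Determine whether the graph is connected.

Starting from Ava and exploring outward reaches every vertex (Ava, Cal, Jae, Xia, Eli, Mia, Rae, Gus, Sam, Yui, Ola, Wes); the graph is connected.

Yes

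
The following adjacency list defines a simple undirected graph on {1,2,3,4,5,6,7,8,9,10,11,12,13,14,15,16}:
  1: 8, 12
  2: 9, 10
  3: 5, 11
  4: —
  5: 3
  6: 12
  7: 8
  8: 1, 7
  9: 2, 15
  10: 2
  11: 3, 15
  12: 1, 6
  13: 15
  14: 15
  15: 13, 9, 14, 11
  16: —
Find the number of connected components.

4

Component: {4}
Component: {16}
Component: {1, 6, 7, 8, 12}
Component: {2, 3, 5, 9, 10, 11, 13, 14, 15}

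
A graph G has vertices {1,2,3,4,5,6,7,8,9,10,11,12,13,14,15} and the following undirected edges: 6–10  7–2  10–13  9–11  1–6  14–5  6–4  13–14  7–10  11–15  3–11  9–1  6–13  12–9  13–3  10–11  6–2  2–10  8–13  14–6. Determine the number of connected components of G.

1

Component: {1, 2, 3, 4, 5, 6, 7, 8, 9, 10, 11, 12, 13, 14, 15}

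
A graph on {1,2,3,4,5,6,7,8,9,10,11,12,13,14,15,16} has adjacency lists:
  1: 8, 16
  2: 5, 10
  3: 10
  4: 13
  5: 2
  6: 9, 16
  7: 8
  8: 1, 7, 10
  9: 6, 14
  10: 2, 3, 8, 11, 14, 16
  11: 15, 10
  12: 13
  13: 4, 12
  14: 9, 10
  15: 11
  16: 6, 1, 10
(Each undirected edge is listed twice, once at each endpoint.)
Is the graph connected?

Component: {4, 12, 13}
Component: {1, 2, 3, 5, 6, 7, 8, 9, 10, 11, 14, 15, 16}
No edge joins these 2 groups, so the graph is disconnected.

No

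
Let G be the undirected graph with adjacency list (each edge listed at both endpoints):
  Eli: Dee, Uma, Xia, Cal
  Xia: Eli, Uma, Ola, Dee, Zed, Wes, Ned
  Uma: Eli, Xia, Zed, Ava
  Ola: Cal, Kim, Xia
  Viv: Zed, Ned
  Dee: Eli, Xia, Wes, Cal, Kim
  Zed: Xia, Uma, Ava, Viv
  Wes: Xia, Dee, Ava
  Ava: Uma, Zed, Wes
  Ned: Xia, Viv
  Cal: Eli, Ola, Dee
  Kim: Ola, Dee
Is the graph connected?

A breadth-first search from Eli visits Eli, Xia, Cal, Dee, Uma, Ned, Wes, Ola, Zed, Kim, Ava, Viv — all 12 vertices — so the graph is connected.

Yes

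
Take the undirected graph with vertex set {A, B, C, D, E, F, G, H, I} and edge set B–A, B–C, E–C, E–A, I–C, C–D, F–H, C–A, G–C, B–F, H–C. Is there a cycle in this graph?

The graph has 9 vertices, 11 edges, and 1 connected component.
One cycle is A-C-H-F-B-A.

Yes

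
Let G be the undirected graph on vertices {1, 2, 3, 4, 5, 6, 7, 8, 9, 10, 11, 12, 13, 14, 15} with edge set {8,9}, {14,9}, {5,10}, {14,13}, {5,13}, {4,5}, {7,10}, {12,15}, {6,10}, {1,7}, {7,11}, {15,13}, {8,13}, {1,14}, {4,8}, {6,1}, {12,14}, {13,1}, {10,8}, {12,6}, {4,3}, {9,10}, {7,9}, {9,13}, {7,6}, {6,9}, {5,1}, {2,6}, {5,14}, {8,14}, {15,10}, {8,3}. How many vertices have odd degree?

8

Degrees: 1:5, 2:1, 3:2, 4:3, 5:5, 6:6, 7:5, 8:6, 9:6, 10:6, 11:1, 12:3, 13:6, 14:6, 15:3
Odd-degree vertices: 1, 2, 4, 5, 7, 11, 12, 15.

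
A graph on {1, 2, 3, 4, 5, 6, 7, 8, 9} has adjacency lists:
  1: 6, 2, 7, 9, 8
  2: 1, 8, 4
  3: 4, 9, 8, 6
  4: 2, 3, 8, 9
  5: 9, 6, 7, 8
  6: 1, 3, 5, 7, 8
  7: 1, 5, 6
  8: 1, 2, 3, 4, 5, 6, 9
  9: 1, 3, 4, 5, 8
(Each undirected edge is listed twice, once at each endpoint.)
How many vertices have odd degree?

Degrees: 1:5, 2:3, 3:4, 4:4, 5:4, 6:5, 7:3, 8:7, 9:5
Odd-degree vertices: 1, 2, 6, 7, 8, 9.

6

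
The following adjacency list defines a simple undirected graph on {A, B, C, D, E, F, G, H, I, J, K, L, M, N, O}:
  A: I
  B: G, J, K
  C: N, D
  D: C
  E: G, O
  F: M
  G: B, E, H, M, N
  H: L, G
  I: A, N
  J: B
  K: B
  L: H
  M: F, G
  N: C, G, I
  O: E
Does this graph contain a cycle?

No

|V| = 15, |E| = 14, number of components = 1.
A forest on 15 vertices with 1 component has exactly 14 edges, which matches — so no cycle.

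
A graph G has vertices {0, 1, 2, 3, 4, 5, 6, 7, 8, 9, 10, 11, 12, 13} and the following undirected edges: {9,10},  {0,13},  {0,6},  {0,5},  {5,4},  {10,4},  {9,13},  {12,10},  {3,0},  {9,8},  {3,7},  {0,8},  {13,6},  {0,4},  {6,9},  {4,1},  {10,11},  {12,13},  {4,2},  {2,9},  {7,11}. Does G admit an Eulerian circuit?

Degrees: 0:6, 1:1, 2:2, 3:2, 4:5, 5:2, 6:3, 7:2, 8:2, 9:5, 10:4, 11:2, 12:2, 13:4
1, 4, 6, 9 have odd degree; an Eulerian circuit needs every degree to be even, so none exists.

No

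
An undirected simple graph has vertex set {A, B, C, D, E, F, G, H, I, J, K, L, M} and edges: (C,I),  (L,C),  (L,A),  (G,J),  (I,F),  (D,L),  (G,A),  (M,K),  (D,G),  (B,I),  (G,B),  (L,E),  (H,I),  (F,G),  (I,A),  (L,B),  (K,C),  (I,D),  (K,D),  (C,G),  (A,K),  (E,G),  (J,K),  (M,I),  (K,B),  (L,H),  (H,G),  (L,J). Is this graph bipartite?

Color {G, I, K, L} black and {A, B, C, D, E, F, H, J, M} white. No edge joins two same-colored vertices, so the graph is bipartite.

Yes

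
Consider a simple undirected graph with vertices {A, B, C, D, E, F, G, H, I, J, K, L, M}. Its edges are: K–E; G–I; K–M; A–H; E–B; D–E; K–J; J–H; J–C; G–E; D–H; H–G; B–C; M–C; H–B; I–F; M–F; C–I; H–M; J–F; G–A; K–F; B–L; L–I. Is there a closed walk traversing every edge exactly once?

Degrees: A:2, B:4, C:4, D:2, E:4, F:4, G:4, H:6, I:4, J:4, K:4, L:2, M:4
Every vertex has even degree and the edges form a single connected piece, so an Eulerian circuit exists.

Yes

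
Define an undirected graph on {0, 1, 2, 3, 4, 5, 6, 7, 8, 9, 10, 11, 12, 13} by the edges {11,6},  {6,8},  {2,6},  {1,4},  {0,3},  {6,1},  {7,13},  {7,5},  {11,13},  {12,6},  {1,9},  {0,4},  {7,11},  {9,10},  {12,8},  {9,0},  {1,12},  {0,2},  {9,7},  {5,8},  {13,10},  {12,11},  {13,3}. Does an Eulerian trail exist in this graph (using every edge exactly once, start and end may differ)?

Yes

Degrees: 0:4, 1:4, 2:2, 3:2, 4:2, 5:2, 6:5, 7:4, 8:3, 9:4, 10:2, 11:4, 12:4, 13:4
Odd-degree vertices: 6, 8 (2 total).
With 2 odd-degree vertices and all edges in one connected piece, an Eulerian trail exists (from 6 to 8).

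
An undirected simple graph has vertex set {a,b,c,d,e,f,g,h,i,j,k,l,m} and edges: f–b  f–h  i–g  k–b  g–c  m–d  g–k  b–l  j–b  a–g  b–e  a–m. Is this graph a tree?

|V| = 13, |E| = 12.
It is connected with exactly 12 edges, hence acyclic — it is a tree.

Yes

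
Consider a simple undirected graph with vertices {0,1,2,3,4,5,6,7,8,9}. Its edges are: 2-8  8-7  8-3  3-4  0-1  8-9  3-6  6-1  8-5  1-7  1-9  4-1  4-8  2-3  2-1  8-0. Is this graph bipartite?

The cycle 8-3-4-8 has length 3, which is odd, so the graph is not bipartite.

No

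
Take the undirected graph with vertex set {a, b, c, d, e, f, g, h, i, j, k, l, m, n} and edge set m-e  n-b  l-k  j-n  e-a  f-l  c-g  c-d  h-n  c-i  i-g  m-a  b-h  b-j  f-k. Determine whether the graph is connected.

Component: {a, e, m}
Component: {f, k, l}
Component: {b, h, j, n}
Component: {c, d, g, i}
No edge joins these 4 groups, so the graph is disconnected.

No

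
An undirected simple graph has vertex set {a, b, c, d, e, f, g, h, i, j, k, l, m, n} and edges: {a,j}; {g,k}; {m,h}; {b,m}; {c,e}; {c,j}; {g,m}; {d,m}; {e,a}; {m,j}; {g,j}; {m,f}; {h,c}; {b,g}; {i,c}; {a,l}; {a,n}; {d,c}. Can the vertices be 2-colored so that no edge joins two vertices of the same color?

j-g-m-j is an odd cycle (length 3), and a bipartite graph can contain only even cycles.

No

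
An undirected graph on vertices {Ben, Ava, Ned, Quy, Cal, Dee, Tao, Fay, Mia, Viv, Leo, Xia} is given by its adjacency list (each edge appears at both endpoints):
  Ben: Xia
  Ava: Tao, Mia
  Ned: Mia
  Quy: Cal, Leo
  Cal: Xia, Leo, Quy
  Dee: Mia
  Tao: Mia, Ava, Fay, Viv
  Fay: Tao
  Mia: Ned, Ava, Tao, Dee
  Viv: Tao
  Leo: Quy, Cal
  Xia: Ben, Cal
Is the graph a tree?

|V| = 12, |E| = 12.
It is not connected, so it is not a tree.

No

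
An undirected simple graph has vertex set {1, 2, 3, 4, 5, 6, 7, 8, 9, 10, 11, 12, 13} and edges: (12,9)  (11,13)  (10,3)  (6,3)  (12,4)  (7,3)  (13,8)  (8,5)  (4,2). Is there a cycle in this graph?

No

The graph has 13 vertices, 9 edges, and 4 connected components.
Since 9 = 13 - 4, the graph is a forest and contains no cycle.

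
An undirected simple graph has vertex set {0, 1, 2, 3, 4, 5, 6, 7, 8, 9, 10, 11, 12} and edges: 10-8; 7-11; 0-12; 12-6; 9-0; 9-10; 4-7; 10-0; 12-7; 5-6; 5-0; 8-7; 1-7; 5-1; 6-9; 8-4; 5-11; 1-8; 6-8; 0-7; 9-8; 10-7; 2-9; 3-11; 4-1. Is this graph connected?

Starting from 0 and exploring outward reaches every vertex (0, 5, 10, 12, 7, 9, 1, 11, 6, 8, 4, 2, 3); the graph is connected.

Yes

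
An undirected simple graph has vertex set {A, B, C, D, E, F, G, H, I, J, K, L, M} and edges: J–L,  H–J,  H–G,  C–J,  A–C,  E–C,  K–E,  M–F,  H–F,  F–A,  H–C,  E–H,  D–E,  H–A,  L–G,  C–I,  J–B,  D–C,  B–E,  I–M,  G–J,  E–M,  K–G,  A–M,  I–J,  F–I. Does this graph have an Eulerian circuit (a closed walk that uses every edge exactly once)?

Degrees: A:4, B:2, C:6, D:2, E:6, F:4, G:4, H:6, I:4, J:6, K:2, L:2, M:4
All degrees are even and the non-isolated vertices are connected — an Eulerian circuit exists.

Yes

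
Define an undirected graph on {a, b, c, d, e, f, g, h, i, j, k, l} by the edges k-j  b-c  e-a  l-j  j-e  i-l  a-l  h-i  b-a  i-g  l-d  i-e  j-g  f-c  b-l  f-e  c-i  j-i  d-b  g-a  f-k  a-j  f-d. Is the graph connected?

Starting from a and exploring outward reaches every vertex (a, l, b, g, j, e, d, i, c, k, f, h); the graph is connected.

Yes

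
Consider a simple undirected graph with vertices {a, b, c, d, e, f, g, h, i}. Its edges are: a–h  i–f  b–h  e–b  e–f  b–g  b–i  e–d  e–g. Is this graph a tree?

No

|V| = 9, |E| = 9.
It splits into 2 components, so it cannot be a tree.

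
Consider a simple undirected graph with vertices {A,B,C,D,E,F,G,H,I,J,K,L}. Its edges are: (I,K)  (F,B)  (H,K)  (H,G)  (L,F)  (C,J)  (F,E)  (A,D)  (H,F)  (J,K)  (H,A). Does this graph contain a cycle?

No

|V| = 12, |E| = 11, number of components = 1.
A forest on 12 vertices with 1 component has exactly 11 edges, which matches — so no cycle.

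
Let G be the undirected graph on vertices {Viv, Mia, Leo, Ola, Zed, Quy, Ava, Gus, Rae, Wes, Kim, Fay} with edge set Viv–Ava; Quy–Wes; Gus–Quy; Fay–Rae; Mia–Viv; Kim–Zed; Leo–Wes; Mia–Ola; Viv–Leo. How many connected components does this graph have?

Component: {Zed, Kim}
Component: {Rae, Fay}
Component: {Viv, Mia, Leo, Ola, Quy, Ava, Gus, Wes}

3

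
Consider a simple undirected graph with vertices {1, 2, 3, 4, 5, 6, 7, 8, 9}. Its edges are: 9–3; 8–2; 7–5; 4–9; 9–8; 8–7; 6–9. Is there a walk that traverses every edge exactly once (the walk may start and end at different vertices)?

Degrees: 1:0, 2:1, 3:1, 4:1, 5:1, 6:1, 7:2, 8:3, 9:4
Odd-degree vertices: 2, 3, 4, 5, 6, 8 (6 total).
An Eulerian trail requires 0 or 2 odd-degree vertices; here there are 6.

No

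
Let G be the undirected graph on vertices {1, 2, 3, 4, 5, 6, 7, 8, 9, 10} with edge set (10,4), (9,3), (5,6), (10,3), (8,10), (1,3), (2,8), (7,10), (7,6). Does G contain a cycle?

No

|V| = 10, |E| = 9, number of components = 1.
A forest on 10 vertices with 1 component has exactly 9 edges, which matches — so no cycle.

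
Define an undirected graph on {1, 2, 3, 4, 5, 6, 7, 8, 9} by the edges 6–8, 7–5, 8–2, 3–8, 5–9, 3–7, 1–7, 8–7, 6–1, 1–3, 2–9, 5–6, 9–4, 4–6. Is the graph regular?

No

Degrees: 1:3, 2:2, 3:3, 4:2, 5:3, 6:4, 7:4, 8:4, 9:3
Degrees are not all equal (e.g. deg(2)=2 but deg(6)=4); not regular.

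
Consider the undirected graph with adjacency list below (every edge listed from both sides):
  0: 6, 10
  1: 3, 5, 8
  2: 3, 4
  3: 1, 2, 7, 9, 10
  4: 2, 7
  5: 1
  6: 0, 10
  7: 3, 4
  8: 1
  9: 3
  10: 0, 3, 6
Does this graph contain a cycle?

The graph has 11 vertices, 12 edges, and 1 connected component.
Since 12 > 11 - 1, a cycle must exist; for instance 3-7-4-2-3.

Yes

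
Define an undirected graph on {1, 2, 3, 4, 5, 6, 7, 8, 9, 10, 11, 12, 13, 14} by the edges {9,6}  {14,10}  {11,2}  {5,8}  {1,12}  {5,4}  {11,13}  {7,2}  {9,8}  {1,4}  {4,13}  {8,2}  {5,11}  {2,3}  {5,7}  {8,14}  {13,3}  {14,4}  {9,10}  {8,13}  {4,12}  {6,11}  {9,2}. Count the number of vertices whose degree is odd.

Degrees: 1:2, 2:5, 3:2, 4:5, 5:4, 6:2, 7:2, 8:5, 9:4, 10:2, 11:4, 12:2, 13:4, 14:3
Odd-degree vertices: 2, 4, 8, 14.

4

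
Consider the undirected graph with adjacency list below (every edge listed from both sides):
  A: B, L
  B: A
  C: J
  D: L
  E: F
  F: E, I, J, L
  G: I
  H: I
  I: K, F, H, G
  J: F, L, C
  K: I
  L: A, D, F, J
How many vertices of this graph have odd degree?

8

Degrees: A:2, B:1, C:1, D:1, E:1, F:4, G:1, H:1, I:4, J:3, K:1, L:4
Odd-degree vertices: B, C, D, E, G, H, J, K.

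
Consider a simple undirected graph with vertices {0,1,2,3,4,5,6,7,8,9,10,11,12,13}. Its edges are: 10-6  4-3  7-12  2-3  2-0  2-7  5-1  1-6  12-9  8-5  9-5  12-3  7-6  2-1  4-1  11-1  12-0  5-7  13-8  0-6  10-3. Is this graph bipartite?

6-10-3-12-7-6 is an odd cycle (length 5), and a bipartite graph can contain only even cycles.

No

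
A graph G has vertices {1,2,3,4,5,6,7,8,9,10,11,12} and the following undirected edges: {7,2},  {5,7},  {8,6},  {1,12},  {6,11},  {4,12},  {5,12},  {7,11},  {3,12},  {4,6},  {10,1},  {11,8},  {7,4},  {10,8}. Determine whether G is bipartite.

The cycle 6-11-8-6 has length 3, which is odd, so the graph is not bipartite.

No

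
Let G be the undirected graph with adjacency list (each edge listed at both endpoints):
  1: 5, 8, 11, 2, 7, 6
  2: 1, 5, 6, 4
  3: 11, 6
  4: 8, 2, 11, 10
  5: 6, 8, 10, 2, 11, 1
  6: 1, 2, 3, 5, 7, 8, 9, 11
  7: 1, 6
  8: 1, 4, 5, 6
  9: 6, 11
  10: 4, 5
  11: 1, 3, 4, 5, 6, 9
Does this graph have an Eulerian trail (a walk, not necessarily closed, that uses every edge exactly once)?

Yes

Degrees: 1:6, 2:4, 3:2, 4:4, 5:6, 6:8, 7:2, 8:4, 9:2, 10:2, 11:6
Odd-degree vertices: none (0 total).
The non-isolated vertices are connected and exactly 0 have odd degree, so an Eulerian trail exists.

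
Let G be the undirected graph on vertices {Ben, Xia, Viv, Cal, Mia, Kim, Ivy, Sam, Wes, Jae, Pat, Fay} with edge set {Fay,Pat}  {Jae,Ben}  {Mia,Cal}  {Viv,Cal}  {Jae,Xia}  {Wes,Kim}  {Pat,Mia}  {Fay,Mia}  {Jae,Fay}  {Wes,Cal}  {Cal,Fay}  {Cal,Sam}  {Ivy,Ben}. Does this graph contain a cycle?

Yes

|V| = 12, |E| = 13, number of components = 1.
One cycle is Fay-Cal-Mia-Pat-Fay.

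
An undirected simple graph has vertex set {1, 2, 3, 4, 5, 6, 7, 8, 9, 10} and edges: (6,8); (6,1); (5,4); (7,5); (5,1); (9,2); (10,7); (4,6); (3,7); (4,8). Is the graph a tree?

|V| = 10, |E| = 10.
It splits into 2 components, so it cannot be a tree.

No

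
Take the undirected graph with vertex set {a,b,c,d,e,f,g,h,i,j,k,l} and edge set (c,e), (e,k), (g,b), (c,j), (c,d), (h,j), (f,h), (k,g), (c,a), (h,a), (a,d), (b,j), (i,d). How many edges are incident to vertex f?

Neighbors of f: h.

1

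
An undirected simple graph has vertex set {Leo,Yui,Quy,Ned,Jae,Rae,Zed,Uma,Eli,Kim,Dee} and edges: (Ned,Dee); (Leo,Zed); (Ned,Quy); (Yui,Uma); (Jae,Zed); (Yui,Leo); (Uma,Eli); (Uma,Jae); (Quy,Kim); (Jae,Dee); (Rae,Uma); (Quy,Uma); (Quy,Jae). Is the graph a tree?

No

|V| = 11, |E| = 13.
Connected but with 13 > 10 edges, so it has a cycle and is not a tree.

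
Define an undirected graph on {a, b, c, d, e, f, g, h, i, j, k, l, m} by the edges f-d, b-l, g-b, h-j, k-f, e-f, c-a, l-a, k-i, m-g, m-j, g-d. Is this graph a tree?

|V| = 13, |E| = 12.
It is connected with exactly 12 edges, hence acyclic — it is a tree.

Yes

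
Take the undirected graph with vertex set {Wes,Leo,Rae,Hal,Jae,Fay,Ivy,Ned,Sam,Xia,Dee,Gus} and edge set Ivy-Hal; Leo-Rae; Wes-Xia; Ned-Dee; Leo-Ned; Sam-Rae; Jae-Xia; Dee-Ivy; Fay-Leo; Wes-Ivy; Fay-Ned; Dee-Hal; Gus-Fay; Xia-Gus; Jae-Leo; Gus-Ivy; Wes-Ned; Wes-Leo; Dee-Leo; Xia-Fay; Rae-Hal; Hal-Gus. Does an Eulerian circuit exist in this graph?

Degrees: Wes:4, Leo:6, Rae:3, Hal:4, Jae:2, Fay:4, Ivy:4, Ned:4, Sam:1, Xia:4, Dee:4, Gus:4
Rae, Sam have odd degree; an Eulerian circuit needs every degree to be even, so none exists.

No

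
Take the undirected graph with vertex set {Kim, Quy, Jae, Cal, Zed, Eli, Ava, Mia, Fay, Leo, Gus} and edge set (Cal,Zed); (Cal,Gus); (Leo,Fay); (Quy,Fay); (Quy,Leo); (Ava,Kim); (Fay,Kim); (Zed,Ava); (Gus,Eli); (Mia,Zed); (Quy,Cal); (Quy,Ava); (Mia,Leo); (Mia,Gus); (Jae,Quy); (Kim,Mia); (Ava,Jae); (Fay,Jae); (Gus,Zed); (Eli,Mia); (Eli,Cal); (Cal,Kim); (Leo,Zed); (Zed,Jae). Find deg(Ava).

Neighbors of Ava: Kim, Quy, Jae, Zed.

4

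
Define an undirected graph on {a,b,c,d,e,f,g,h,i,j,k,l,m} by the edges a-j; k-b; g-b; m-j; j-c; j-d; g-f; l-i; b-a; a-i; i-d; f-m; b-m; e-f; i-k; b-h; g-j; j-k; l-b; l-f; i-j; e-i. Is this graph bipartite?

No

The cycle d-i-j-d has length 3, which is odd, so the graph is not bipartite.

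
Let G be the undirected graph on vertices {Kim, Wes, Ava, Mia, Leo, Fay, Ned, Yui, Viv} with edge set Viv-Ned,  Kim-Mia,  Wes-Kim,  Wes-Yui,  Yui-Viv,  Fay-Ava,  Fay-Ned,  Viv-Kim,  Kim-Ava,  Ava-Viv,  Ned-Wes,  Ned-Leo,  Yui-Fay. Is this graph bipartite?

No

The cycle Ava-Kim-Viv-Ava has length 3, which is odd, so the graph is not bipartite.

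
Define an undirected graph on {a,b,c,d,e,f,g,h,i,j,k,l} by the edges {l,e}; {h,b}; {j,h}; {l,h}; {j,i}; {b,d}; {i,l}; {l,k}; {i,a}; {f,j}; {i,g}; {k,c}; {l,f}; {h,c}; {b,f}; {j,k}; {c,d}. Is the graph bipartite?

Yes

Partition the vertices as {d, e, f, h, i, k} vs {a, b, c, g, j, l}. Each listed edge has one endpoint in each part, so the graph is bipartite.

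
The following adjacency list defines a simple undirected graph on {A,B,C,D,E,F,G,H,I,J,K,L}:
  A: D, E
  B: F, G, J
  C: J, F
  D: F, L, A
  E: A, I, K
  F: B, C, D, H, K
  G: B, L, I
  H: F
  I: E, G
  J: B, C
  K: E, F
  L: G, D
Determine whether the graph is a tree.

No

|V| = 12, |E| = 15.
Connected but with 15 > 11 edges, so it has a cycle and is not a tree.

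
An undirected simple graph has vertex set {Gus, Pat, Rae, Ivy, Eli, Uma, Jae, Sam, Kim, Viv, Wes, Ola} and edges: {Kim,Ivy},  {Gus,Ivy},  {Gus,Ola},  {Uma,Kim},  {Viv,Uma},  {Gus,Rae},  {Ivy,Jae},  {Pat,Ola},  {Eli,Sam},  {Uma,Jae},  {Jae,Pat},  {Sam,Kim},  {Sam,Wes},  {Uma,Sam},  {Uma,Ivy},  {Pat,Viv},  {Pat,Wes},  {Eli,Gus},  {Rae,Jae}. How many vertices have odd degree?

2

Degrees: Gus:4, Pat:4, Rae:2, Ivy:4, Eli:2, Uma:5, Jae:4, Sam:4, Kim:3, Viv:2, Wes:2, Ola:2
Odd-degree vertices: Uma, Kim.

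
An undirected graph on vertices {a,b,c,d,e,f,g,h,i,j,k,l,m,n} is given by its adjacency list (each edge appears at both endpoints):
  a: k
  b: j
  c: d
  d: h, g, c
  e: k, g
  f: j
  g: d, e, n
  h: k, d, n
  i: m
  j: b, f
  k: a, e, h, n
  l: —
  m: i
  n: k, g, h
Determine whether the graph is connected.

Component: {l}
Component: {i, m}
Component: {b, f, j}
Component: {a, c, d, e, g, h, k, n}
No edge joins these 4 groups, so the graph is disconnected.

No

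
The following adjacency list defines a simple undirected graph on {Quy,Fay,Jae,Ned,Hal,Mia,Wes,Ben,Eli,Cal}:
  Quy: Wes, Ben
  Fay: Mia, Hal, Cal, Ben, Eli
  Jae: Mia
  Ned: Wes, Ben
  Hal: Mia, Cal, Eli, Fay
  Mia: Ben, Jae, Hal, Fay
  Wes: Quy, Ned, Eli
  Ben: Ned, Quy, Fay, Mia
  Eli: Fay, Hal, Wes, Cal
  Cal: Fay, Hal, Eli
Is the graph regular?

Degrees: Quy:2, Fay:5, Jae:1, Ned:2, Hal:4, Mia:4, Wes:3, Ben:4, Eli:4, Cal:3
Vertex Jae has degree 1 while Fay has degree 5, so the graph is not regular.

No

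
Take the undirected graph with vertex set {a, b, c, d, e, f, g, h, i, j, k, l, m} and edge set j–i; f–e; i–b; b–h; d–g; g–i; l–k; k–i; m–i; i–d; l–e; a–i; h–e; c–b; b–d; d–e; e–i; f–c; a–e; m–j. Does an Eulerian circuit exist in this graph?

Degrees: a:2, b:4, c:2, d:4, e:6, f:2, g:2, h:2, i:8, j:2, k:2, l:2, m:2
Every vertex has even degree and the edges form a single connected piece, so an Eulerian circuit exists.

Yes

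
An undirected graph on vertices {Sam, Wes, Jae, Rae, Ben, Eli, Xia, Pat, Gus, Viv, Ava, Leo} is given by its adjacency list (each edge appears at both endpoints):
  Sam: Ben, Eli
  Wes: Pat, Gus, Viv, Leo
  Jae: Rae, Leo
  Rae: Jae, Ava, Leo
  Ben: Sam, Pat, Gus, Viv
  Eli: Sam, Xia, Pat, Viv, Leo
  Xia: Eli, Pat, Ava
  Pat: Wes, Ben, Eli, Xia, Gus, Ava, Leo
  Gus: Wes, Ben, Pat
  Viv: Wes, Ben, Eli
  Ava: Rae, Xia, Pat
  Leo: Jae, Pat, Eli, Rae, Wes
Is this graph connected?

Yes

Starting from Sam and exploring outward reaches every vertex (Sam, Ben, Eli, Pat, Gus, Viv, Leo, Xia, Ava, Wes, Rae, Jae); the graph is connected.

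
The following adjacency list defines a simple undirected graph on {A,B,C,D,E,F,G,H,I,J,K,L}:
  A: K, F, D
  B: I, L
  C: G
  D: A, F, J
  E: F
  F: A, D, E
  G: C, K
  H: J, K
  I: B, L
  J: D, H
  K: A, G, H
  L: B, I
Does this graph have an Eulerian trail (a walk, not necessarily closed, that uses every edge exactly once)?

No

Degrees: A:3, B:2, C:1, D:3, E:1, F:3, G:2, H:2, I:2, J:2, K:3, L:2
Odd-degree vertices: A, C, D, E, F, K (6 total).
With 6 odd-degree vertices (more than two), no single trail can use every edge.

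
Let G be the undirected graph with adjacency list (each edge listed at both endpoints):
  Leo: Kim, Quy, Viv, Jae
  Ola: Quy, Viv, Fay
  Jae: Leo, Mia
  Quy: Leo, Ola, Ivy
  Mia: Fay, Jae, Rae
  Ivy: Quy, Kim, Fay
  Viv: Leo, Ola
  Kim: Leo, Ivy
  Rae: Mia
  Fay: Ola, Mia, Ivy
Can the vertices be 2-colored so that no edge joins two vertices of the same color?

Yes

A valid 2-coloring puts {Jae, Quy, Viv, Kim, Rae, Fay} on one side and {Leo, Ola, Mia, Ivy} on the other; every edge crosses between the two sides.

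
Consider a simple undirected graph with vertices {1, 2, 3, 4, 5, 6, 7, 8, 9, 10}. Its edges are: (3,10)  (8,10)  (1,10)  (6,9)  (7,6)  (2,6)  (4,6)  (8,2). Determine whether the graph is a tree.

|V| = 10, |E| = 8.
It splits into 2 components, so it cannot be a tree.

No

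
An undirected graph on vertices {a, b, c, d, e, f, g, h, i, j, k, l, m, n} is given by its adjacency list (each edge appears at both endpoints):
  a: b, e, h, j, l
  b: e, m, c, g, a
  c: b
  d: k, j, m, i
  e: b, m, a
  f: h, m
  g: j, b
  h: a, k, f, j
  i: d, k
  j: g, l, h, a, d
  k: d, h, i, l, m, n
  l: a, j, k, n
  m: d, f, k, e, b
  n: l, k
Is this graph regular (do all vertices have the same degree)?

Degrees: a:5, b:5, c:1, d:4, e:3, f:2, g:2, h:4, i:2, j:5, k:6, l:4, m:5, n:2
Vertex c has degree 1 while k has degree 6, so the graph is not regular.

No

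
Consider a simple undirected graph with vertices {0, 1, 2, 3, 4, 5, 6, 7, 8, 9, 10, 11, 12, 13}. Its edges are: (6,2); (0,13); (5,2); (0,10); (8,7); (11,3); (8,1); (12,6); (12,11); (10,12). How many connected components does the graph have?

4

Component: {4}
Component: {9}
Component: {1, 7, 8}
Component: {0, 2, 3, 5, 6, 10, 11, 12, 13}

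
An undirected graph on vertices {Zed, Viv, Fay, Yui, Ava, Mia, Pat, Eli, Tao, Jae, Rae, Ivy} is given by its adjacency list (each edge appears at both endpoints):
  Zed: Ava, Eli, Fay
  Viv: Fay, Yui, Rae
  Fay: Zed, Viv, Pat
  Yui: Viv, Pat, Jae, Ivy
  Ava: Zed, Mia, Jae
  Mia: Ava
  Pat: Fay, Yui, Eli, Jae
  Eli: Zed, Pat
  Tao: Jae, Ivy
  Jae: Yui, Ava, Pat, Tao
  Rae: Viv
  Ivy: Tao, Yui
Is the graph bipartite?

No

Yui-Pat-Jae-Yui is an odd cycle (length 3), and a bipartite graph can contain only even cycles.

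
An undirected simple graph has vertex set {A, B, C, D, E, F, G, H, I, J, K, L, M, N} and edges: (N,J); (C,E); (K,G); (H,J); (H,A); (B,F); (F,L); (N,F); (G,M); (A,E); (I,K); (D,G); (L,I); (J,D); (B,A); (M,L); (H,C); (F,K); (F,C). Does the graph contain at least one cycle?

|V| = 14, |E| = 19, number of components = 1.
Since 19 > 14 - 1, a cycle must exist; for instance F-L-M-G-D-J-N-F.

Yes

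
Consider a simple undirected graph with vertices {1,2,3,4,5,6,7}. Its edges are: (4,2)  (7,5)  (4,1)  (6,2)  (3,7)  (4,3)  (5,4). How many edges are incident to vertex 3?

Neighbors of 3: 4, 7.

2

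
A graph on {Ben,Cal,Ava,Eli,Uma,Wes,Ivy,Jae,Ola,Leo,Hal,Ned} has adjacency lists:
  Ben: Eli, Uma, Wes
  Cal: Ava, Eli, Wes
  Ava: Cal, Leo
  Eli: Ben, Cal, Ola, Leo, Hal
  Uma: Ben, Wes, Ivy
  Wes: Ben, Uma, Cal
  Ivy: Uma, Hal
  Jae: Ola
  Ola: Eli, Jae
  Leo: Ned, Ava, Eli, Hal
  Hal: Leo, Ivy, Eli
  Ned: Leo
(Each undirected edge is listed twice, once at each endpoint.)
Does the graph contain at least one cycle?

|V| = 12, |E| = 16, number of components = 1.
Since 16 > 12 - 1, a cycle must exist; for instance Leo-Eli-Cal-Ava-Leo.

Yes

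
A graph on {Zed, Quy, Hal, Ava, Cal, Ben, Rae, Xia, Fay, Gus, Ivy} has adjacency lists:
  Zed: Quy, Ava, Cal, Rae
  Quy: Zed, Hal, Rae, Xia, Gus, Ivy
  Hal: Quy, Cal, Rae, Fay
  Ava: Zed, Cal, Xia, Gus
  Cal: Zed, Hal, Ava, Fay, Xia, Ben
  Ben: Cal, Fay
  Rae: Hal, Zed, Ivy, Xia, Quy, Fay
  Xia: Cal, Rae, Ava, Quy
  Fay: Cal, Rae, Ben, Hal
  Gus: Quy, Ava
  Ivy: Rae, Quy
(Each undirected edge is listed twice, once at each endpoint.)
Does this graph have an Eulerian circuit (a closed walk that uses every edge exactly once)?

Yes

Degrees: Zed:4, Quy:6, Hal:4, Ava:4, Cal:6, Ben:2, Rae:6, Xia:4, Fay:4, Gus:2, Ivy:2
Every vertex has even degree and the edges form a single connected piece, so an Eulerian circuit exists.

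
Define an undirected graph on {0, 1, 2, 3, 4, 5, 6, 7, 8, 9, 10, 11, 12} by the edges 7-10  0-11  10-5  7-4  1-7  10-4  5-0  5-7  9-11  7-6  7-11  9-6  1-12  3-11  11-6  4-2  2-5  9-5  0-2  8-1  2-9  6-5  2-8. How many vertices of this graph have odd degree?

Degrees: 0:3, 1:3, 2:5, 3:1, 4:3, 5:6, 6:4, 7:6, 8:2, 9:4, 10:3, 11:5, 12:1
Odd-degree vertices: 0, 1, 2, 3, 4, 10, 11, 12.

8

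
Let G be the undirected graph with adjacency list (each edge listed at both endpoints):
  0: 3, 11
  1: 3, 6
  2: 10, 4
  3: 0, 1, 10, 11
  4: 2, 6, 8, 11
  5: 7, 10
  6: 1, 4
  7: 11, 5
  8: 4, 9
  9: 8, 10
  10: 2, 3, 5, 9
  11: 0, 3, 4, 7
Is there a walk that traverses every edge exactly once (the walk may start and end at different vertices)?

Yes

Degrees: 0:2, 1:2, 2:2, 3:4, 4:4, 5:2, 6:2, 7:2, 8:2, 9:2, 10:4, 11:4
Odd-degree vertices: none (0 total).
The non-isolated vertices are connected and exactly 0 have odd degree, so an Eulerian trail exists.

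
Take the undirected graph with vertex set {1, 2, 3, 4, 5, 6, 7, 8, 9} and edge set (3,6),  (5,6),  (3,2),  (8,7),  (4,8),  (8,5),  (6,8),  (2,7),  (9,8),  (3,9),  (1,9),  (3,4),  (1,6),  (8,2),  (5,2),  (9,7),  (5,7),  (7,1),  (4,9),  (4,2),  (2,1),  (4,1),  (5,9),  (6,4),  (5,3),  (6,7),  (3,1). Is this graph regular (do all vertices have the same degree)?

Yes

Degrees: 1:6, 2:6, 3:6, 4:6, 5:6, 6:6, 7:6, 8:6, 9:6
All degrees equal 6; the graph is regular.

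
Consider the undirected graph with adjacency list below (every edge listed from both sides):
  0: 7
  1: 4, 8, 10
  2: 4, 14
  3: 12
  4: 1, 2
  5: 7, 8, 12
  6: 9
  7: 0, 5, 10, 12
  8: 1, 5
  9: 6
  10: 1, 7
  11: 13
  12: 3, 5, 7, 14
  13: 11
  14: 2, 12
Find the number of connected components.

3

Component: {6, 9}
Component: {11, 13}
Component: {0, 1, 2, 3, 4, 5, 7, 8, 10, 12, 14}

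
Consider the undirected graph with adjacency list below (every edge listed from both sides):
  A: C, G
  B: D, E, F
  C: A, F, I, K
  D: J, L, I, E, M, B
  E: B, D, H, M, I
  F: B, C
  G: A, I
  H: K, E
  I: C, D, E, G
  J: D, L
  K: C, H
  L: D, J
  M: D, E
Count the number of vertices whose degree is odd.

2

Degrees: A:2, B:3, C:4, D:6, E:5, F:2, G:2, H:2, I:4, J:2, K:2, L:2, M:2
Odd-degree vertices: B, E.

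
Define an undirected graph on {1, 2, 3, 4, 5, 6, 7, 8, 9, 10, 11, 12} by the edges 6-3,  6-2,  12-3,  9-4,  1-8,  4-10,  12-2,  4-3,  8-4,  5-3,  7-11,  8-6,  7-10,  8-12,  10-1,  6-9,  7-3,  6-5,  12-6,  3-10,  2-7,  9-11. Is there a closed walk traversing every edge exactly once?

No

Degrees: 1:2, 2:3, 3:6, 4:4, 5:2, 6:6, 7:4, 8:4, 9:3, 10:4, 11:2, 12:4
2, 9 have odd degree; an Eulerian circuit needs every degree to be even, so none exists.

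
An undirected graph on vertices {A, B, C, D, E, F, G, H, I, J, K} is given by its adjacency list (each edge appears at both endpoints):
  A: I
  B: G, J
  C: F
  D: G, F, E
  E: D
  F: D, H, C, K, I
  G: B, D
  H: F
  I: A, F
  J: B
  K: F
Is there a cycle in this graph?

No

|V| = 11, |E| = 10, number of components = 1.
A forest on 11 vertices with 1 component has exactly 10 edges, which matches — so no cycle.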